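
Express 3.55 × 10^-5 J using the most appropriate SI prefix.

35.5 μJ

= 35.5 × 10^-6 J; 10^-6 is micro.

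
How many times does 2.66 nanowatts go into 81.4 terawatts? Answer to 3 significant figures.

30600000000000000000000

(81.4 × 10^12) / (2.66 × 10^-9) = 30.6 × 10^21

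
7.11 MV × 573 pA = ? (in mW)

4.07403 mW

7.11e6 × 573e-12 = 4074.03e-6 W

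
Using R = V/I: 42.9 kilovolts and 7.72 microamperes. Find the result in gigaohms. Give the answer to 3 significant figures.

5.56 gigaohms

(42.9 × 10³) / (7.72 × 10⁻⁶) = 5.557 × 10⁹ Ω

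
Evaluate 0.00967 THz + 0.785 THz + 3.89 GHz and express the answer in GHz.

798.56 GHz

In GHz:
  0.00967 THz = 0.00967 × 10^3 GHz = 9.67
  0.785 THz = 0.785 × 10^3 GHz = 785
  3.89 GHz → 3.89
Sum: 9.67 + 785 + 3.89 = 798.56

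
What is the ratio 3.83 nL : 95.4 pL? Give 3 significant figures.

(3.83e-9) / (95.4e-12) = 0.04015e3

40.1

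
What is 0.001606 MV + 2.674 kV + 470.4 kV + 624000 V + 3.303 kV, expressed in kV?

1101.983 kV

In kV:
  0.001606 MV = 0.001606 × 10³ kV = 1.606
  2.674 kV → 2.674
  470.4 kV → 470.4
  624000 V = 624000 × 10⁻³ kV = 624
  3.303 kV → 3.303
Sum: 1.606 + 2.674 + 470.4 + 624 + 3.303 = 1101.983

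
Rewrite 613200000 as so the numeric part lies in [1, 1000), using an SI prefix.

613.2 ps

= 613.2e-12 s; 1e-12 is pico.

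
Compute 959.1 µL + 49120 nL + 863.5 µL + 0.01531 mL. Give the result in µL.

1887.03 µL

In µL:
  959.1 µL → 959.1
  49120 nL = 49120 × 10^-3 µL = 49.12
  863.5 µL → 863.5
  0.01531 mL = 0.01531 × 10^3 µL = 15.31
Sum: 959.1 + 49.12 + 863.5 + 15.31 = 1887.03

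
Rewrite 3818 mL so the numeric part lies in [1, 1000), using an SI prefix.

= 3.818 L; mantissa already in [1, 1000).

3.818 L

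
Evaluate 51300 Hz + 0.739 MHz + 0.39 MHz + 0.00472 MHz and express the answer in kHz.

1185.02 kHz

In kHz:
  51300 Hz = 51300 × 10⁻³ kHz = 51.3
  0.739 MHz = 0.739 × 10³ kHz = 739
  0.39 MHz = 0.39 × 10³ kHz = 390
  0.00472 MHz = 0.00472 × 10³ kHz = 4.72
Sum: 51.3 + 739 + 390 + 4.72 = 1185.02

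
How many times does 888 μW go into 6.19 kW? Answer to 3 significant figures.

6970000

(6.19 × 10^3) / (888 × 10^-6) = 0.006971 × 10^9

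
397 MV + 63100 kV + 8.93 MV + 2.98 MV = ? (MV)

472.01 MV

In MV:
  397 MV → 397
  63100 kV = 63100 × 10^-3 MV = 63.1
  8.93 MV → 8.93
  2.98 MV → 2.98
Sum: 397 + 63.1 + 8.93 + 2.98 = 472.01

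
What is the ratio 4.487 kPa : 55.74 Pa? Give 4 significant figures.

(4.487 × 10^3) / (55.74) = 0.080499 × 10^3

80.50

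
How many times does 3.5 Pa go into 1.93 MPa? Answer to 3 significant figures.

(1.93 × 10⁶) / (3.5) = 0.5514 × 10⁶

551000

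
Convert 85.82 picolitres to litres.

pico = 10⁻¹², (no prefix) = 10⁰; factor is 10⁻¹².
85.82 × 10⁻¹² = 0.00000000008582

0.00000000008582 litres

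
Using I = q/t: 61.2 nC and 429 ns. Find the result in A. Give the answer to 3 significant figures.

(61.2 × 10⁻⁹) / (429 × 10⁻⁹) = 0.14266 A

0.143 A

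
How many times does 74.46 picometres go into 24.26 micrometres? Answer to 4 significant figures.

325800

(24.26 × 10⁻⁶) / (74.46 × 10⁻¹²) = 0.32581 × 10⁶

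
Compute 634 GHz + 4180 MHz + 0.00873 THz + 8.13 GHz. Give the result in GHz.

In GHz:
  634 GHz → 634
  4180 MHz = 4180e-3 GHz = 4.18
  0.00873 THz = 0.00873e3 GHz = 8.73
  8.13 GHz → 8.13
Sum: 634 + 4.18 + 8.73 + 8.13 = 655.04

655.04 GHz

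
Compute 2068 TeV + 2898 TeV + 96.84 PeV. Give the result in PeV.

In PeV:
  2068 TeV = 2068e-3 PeV = 2.068
  2898 TeV = 2898e-3 PeV = 2.898
  96.84 PeV → 96.84
Sum: 2.068 + 2.898 + 96.84 = 101.806

101.806 PeV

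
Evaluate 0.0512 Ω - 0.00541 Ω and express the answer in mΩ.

45.79 mΩ

In mΩ:
  0.0512 Ω = 0.0512 × 10³ mΩ = 51.2
  0.00541 Ω = 0.00541 × 10³ mΩ = 5.41
Difference: 51.2 - 5.41 = 45.79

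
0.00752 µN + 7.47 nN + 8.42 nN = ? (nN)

23.41 nN

In nN:
  0.00752 µN = 0.00752 × 10³ nN = 7.52
  7.47 nN → 7.47
  8.42 nN → 8.42
Sum: 7.52 + 7.47 + 8.42 = 23.41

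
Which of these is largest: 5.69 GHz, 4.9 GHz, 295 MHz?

5.69 GHz = 5690000000 Hz
4.9 GHz = 4900000000 Hz
295 MHz = 295000000 Hz

5.69 GHz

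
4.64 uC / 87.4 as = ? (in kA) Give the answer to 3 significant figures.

(4.64e-6) / (87.4e-18) = 0.053089e12 A

53100000 kA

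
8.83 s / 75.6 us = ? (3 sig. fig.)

117000

(8.83) / (75.6 × 10⁻⁶) = 0.1168 × 10⁶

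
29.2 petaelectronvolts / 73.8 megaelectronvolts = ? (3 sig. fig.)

(29.2e15) / (73.8e6) = 0.3957e9

396000000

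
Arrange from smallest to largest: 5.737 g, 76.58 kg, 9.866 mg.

9.866 mg < 5.737 g < 76.58 kg

5.737 g = 5.737 g
76.58 kg = 76580 g
9.866 mg = 0.009866 g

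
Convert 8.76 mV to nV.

8760000 nV

milli = 10^-3, nano = 10^-9; factor is 10^6.
8.76 × 10^6 = 8760000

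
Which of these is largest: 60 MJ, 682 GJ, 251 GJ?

60 MJ = 60000000 J
682 GJ = 682000000000 J
251 GJ = 251000000000 J

682 GJ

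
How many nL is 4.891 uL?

4891 nL

micro = 1e-6, nano = 1e-9; factor is 1e3.
4.891 × 1e3 = 4891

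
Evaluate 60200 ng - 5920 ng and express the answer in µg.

54.28 µg

In µg:
  60200 ng = 60200 × 10⁻³ µg = 60.2
  5920 ng = 5920 × 10⁻³ µg = 5.92
Difference: 60.2 - 5.92 = 54.28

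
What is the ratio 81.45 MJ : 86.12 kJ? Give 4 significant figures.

945.8

(81.45e6) / (86.12e3) = 0.94577e3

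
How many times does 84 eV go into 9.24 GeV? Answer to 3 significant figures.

110000000

(9.24e9) / (84) = 0.11e9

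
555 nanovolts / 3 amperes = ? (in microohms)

(555 × 10^-9) / (3) = 185 × 10^-9 Ω

0.185 microohms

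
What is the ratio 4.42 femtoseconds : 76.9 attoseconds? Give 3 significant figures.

57.5

(4.42 × 10⁻¹⁵) / (76.9 × 10⁻¹⁸) = 0.05748 × 10³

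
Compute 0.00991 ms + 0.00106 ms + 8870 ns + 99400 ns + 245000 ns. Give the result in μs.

In μs:
  0.00991 ms = 0.00991 × 10³ μs = 9.91
  0.00106 ms = 0.00106 × 10³ μs = 1.06
  8870 ns = 8870 × 10⁻³ μs = 8.87
  99400 ns = 99400 × 10⁻³ μs = 99.4
  245000 ns = 245000 × 10⁻³ μs = 245
Sum: 9.91 + 1.06 + 8.87 + 99.4 + 245 = 364.24

364.24 μs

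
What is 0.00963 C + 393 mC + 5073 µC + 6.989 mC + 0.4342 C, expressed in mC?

In mC:
  0.00963 C = 0.00963 × 10^3 mC = 9.63
  393 mC → 393
  5073 µC = 5073 × 10^-3 mC = 5.073
  6.989 mC → 6.989
  0.4342 C = 0.4342 × 10^3 mC = 434.2
Sum: 9.63 + 393 + 5.073 + 6.989 + 434.2 = 848.892

848.892 mC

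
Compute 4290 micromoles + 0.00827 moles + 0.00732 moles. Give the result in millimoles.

In millimoles:
  4290 micromoles = 4290e-3 millimoles = 4.29
  0.00827 moles = 0.00827e3 millimoles = 8.27
  0.00732 moles = 0.00732e3 millimoles = 7.32
Sum: 4.29 + 8.27 + 7.32 = 19.88

19.88 millimoles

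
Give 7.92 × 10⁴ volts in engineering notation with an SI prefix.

79.2 kilovolts

= 79.2 × 10³ volts; 10³ is kilo.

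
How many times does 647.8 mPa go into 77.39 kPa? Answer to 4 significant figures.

(77.39e3) / (647.8e-3) = 0.11947e6

119500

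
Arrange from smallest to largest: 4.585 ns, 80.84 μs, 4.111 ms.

4.585 ns = 0.000000004585 s
80.84 μs = 0.00008084 s
4.111 ms = 0.004111 s

4.585 ns < 80.84 μs < 4.111 ms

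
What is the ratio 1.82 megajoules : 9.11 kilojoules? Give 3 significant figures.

(1.82 × 10⁶) / (9.11 × 10³) = 0.1998 × 10³

200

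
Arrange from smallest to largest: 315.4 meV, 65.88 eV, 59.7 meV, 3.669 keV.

59.7 meV < 315.4 meV < 65.88 eV < 3.669 keV

315.4 meV = 0.3154 eV
65.88 eV = 65.88 eV
59.7 meV = 0.0597 eV
3.669 keV = 3669 eV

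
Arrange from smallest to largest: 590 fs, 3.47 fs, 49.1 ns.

590 fs = 0.00000000000059 s
3.47 fs = 0.00000000000000347 s
49.1 ns = 0.0000000491 s

3.47 fs < 590 fs < 49.1 ns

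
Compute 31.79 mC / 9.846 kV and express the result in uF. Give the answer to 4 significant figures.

3.229 uF

(31.79 × 10⁻³) / (9.846 × 10³) = 3.22872 × 10⁻⁶ F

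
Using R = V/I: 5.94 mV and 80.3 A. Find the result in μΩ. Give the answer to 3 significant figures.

(5.94 × 10^-3) / (80.3) = 0.073973 × 10^-3 Ω

74.0 μΩ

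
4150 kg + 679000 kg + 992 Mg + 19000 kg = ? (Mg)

1694.15 Mg

In Mg:
  4150 kg = 4150 × 10⁻³ Mg = 4.15
  679000 kg = 679000 × 10⁻³ Mg = 679
  992 Mg → 992
  19000 kg = 19000 × 10⁻³ Mg = 19
Sum: 4.15 + 679 + 992 + 19 = 1694.15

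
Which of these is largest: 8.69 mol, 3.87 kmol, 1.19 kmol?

3.87 kmol

8.69 mol = 8.69 mol
3.87 kmol = 3870 mol
1.19 kmol = 1190 mol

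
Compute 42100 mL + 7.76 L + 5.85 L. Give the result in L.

In L:
  42100 mL = 42100e-3 L = 42.1
  7.76 L → 7.76
  5.85 L → 5.85
Sum: 42.1 + 7.76 + 5.85 = 55.71

55.71 L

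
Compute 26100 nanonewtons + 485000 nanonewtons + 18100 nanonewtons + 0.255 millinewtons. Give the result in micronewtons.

In micronewtons:
  26100 nanonewtons = 26100e-3 micronewtons = 26.1
  485000 nanonewtons = 485000e-3 micronewtons = 485
  18100 nanonewtons = 18100e-3 micronewtons = 18.1
  0.255 millinewtons = 0.255e3 micronewtons = 255
Sum: 26.1 + 485 + 18.1 + 255 = 784.2

784.2 micronewtons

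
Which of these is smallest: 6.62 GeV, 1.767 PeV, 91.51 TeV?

6.62 GeV = 6620000000 eV
1.767 PeV = 1767000000000000 eV
91.51 TeV = 91510000000000 eV

6.62 GeV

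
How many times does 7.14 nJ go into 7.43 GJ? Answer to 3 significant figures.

(7.43 × 10^9) / (7.14 × 10^-9) = 1.041 × 10^18

1040000000000000000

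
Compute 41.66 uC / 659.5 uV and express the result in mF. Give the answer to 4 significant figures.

(41.66 × 10^-6) / (659.5 × 10^-6) = 0.0631691 F

63.17 mF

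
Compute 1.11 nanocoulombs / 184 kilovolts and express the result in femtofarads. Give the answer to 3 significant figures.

(1.11 × 10⁻⁹) / (184 × 10³) = 0.0060326 × 10⁻¹² F

6.03 femtofarads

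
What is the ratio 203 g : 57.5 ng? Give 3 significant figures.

3530000000

(203) / (57.5 × 10^-9) = 3.53 × 10^9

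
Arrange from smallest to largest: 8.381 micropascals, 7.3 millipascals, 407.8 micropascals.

8.381 micropascals < 407.8 micropascals < 7.3 millipascals

8.381 micropascals = 0.000008381 pascals
7.3 millipascals = 0.0073 pascals
407.8 micropascals = 0.0004078 pascals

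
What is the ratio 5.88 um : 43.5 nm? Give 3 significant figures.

(5.88 × 10⁻⁶) / (43.5 × 10⁻⁹) = 0.1352 × 10³

135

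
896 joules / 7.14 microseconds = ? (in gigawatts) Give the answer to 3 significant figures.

(896) / (7.14 × 10⁻⁶) = 125.49 × 10⁶ W

0.125 gigawatts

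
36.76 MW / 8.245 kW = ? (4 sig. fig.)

(36.76 × 10⁶) / (8.245 × 10³) = 4.4585 × 10³

4458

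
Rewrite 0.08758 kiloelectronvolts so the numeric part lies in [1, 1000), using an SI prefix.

87.58 electronvolts

= 87.58 electronvolts; mantissa already in [1, 1000).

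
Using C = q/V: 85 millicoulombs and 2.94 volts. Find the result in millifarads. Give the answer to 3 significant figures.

(85e-3) / (2.94) = 28.912e-3 F

28.9 millifarads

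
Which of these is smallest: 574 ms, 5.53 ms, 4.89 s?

5.53 ms

574 ms = 0.574 s
5.53 ms = 0.00553 s
4.89 s = 4.89 s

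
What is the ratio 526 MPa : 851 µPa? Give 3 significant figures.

618000000000

(526e6) / (851e-6) = 0.6181e12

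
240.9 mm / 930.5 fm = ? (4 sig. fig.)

(240.9 × 10⁻³) / (930.5 × 10⁻¹⁵) = 0.25889 × 10¹²

258900000000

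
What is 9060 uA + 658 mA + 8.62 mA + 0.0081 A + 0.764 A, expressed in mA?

1447.78 mA

In mA:
  9060 uA = 9060e-3 mA = 9.06
  658 mA → 658
  8.62 mA → 8.62
  0.0081 A = 0.0081e3 mA = 8.1
  0.764 A = 0.764e3 mA = 764
Sum: 9.06 + 658 + 8.62 + 8.1 + 764 = 1447.78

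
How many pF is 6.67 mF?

6670000000 pF

milli = 10^-3, pico = 10^-12; factor is 10^9.
6.67 × 10^9 = 6670000000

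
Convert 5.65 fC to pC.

0.00565 pC

femto = 10⁻¹⁵, pico = 10⁻¹²; factor is 10⁻³.
5.65 × 10⁻³ = 0.00565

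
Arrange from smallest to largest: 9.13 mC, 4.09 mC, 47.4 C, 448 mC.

9.13 mC = 0.00913 C
4.09 mC = 0.00409 C
47.4 C = 47.4 C
448 mC = 0.448 C

4.09 mC < 9.13 mC < 448 mC < 47.4 C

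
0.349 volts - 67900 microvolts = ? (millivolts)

In millivolts:
  0.349 volts = 0.349e3 millivolts = 349
  67900 microvolts = 67900e-3 millivolts = 67.9
Difference: 349 - 67.9 = 281.1

281.1 millivolts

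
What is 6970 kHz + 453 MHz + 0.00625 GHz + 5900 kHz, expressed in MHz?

472.12 MHz

In MHz:
  6970 kHz = 6970e-3 MHz = 6.97
  453 MHz → 453
  0.00625 GHz = 0.00625e3 MHz = 6.25
  5900 kHz = 5900e-3 MHz = 5.9
Sum: 6.97 + 453 + 6.25 + 5.9 = 472.12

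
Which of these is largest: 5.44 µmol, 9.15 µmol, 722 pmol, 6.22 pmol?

5.44 µmol = 0.00000544 mol
9.15 µmol = 0.00000915 mol
722 pmol = 0.000000000722 mol
6.22 pmol = 0.00000000000622 mol

9.15 µmol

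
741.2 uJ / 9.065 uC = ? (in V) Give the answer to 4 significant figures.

81.77 V

(741.2 × 10⁻⁶) / (9.065 × 10⁻⁶) = 81.765 V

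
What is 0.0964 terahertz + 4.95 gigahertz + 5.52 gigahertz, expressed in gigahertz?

In gigahertz:
  0.0964 terahertz = 0.0964 × 10³ gigahertz = 96.4
  4.95 gigahertz → 4.95
  5.52 gigahertz → 5.52
Sum: 96.4 + 4.95 + 5.52 = 106.87

106.87 gigahertz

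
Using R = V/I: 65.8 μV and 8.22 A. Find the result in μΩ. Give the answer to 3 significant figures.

(65.8e-6) / (8.22) = 8.0049e-6 Ω

8.00 μΩ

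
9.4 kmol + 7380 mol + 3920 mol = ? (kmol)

In kmol:
  9.4 kmol → 9.4
  7380 mol = 7380 × 10^-3 kmol = 7.38
  3920 mol = 3920 × 10^-3 kmol = 3.92
Sum: 9.4 + 7.38 + 3.92 = 20.7

20.7 kmol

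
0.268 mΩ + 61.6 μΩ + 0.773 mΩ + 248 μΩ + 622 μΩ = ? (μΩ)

1972.6 μΩ

In μΩ:
  0.268 mΩ = 0.268 × 10^3 μΩ = 268
  61.6 μΩ → 61.6
  0.773 mΩ = 0.773 × 10^3 μΩ = 773
  248 μΩ → 248
  622 μΩ → 622
Sum: 268 + 61.6 + 773 + 248 + 622 = 1972.6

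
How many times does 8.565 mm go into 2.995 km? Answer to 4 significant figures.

(2.995e3) / (8.565e-3) = 0.34968e6

349700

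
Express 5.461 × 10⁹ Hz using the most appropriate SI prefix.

= 5.461 × 10⁹ Hz; 10⁹ is giga.

5.461 GHz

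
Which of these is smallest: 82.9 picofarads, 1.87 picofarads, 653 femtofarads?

82.9 picofarads = 0.0000000000829 farads
1.87 picofarads = 0.00000000000187 farads
653 femtofarads = 0.000000000000653 farads

653 femtofarads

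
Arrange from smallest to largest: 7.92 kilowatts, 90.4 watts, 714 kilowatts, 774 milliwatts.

7.92 kilowatts = 7920 watts
90.4 watts = 90.4 watts
714 kilowatts = 714000 watts
774 milliwatts = 0.774 watts

774 milliwatts < 90.4 watts < 7.92 kilowatts < 714 kilowatts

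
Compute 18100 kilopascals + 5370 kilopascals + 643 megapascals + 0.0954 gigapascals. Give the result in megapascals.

761.87 megapascals

In megapascals:
  18100 kilopascals = 18100 × 10^-3 megapascals = 18.1
  5370 kilopascals = 5370 × 10^-3 megapascals = 5.37
  643 megapascals → 643
  0.0954 gigapascals = 0.0954 × 10^3 megapascals = 95.4
Sum: 18.1 + 5.37 + 643 + 95.4 = 761.87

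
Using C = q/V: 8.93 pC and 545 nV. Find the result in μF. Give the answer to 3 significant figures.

(8.93 × 10^-12) / (545 × 10^-9) = 0.016385 × 10^-3 F

16.4 μF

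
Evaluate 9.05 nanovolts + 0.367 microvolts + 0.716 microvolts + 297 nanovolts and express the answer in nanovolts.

In nanovolts:
  9.05 nanovolts → 9.05
  0.367 microvolts = 0.367e3 nanovolts = 367
  0.716 microvolts = 0.716e3 nanovolts = 716
  297 nanovolts → 297
Sum: 9.05 + 367 + 716 + 297 = 1389.05

1389.05 nanovolts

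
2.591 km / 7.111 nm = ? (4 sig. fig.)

(2.591e3) / (7.111e-9) = 0.36437e12

364400000000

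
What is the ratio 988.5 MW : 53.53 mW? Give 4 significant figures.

(988.5 × 10⁶) / (53.53 × 10⁻³) = 18.466 × 10⁹

18470000000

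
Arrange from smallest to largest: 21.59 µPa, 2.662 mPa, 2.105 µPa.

21.59 µPa = 0.00002159 Pa
2.662 mPa = 0.002662 Pa
2.105 µPa = 0.000002105 Pa

2.105 µPa < 21.59 µPa < 2.662 mPa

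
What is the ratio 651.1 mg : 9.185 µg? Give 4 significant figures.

70890

(651.1 × 10⁻³) / (9.185 × 10⁻⁶) = 70.887 × 10³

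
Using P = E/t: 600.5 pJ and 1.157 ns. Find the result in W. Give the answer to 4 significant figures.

0.5190 W

(600.5 × 10⁻¹²) / (1.157 × 10⁻⁹) = 519.015 × 10⁻³ W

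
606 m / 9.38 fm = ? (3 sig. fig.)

64600000000000000

(606) / (9.38e-15) = 64.61e15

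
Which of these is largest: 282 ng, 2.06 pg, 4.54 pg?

282 ng = 0.000000282 g
2.06 pg = 0.00000000000206 g
4.54 pg = 0.00000000000454 g

282 ng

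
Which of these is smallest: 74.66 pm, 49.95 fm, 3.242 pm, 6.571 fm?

74.66 pm = 0.00000000007466 m
49.95 fm = 0.00000000000004995 m
3.242 pm = 0.000000000003242 m
6.571 fm = 0.000000000000006571 m

6.571 fm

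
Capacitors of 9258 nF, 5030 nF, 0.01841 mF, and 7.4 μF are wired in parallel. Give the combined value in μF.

In μF:
  9258 nF = 9258 × 10^-3 μF = 9.258
  5030 nF = 5030 × 10^-3 μF = 5.03
  0.01841 mF = 0.01841 × 10^3 μF = 18.41
  7.4 μF → 7.4
Sum: 9.258 + 5.03 + 18.41 + 7.4 = 40.098

40.098 μF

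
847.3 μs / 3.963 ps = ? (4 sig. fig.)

213800000

(847.3 × 10^-6) / (3.963 × 10^-12) = 213.8 × 10^6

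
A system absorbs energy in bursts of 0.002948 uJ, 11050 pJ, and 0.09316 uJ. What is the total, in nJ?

In nJ:
  0.002948 uJ = 0.002948 × 10³ nJ = 2.948
  11050 pJ = 11050 × 10⁻³ nJ = 11.05
  0.09316 uJ = 0.09316 × 10³ nJ = 93.16
Sum: 2.948 + 11.05 + 93.16 = 107.158

107.158 nJ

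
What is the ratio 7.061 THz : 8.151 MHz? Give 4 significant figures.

866300

(7.061e12) / (8.151e6) = 0.86627e6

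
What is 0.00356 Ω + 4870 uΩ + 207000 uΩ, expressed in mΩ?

215.43 mΩ

In mΩ:
  0.00356 Ω = 0.00356 × 10³ mΩ = 3.56
  4870 uΩ = 4870 × 10⁻³ mΩ = 4.87
  207000 uΩ = 207000 × 10⁻³ mΩ = 207
Sum: 3.56 + 4.87 + 207 = 215.43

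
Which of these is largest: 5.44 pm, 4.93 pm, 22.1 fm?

5.44 pm = 0.00000000000544 m
4.93 pm = 0.00000000000493 m
22.1 fm = 0.0000000000000221 m

5.44 pm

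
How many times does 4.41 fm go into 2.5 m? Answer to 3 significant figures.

567000000000000

(2.5) / (4.41e-15) = 0.5669e15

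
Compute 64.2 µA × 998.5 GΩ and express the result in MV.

64.1037 MV

64.2 × 10^-6 × 998.5 × 10^9 = 64103.7 × 10^3 V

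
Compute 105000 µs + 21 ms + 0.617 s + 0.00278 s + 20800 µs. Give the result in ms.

In ms:
  105000 µs = 105000 × 10^-3 ms = 105
  21 ms → 21
  0.617 s = 0.617 × 10^3 ms = 617
  0.00278 s = 0.00278 × 10^3 ms = 2.78
  20800 µs = 20800 × 10^-3 ms = 20.8
Sum: 105 + 21 + 617 + 2.78 + 20.8 = 766.58

766.58 ms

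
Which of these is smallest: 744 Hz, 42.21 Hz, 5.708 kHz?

42.21 Hz

744 Hz = 744 Hz
42.21 Hz = 42.21 Hz
5.708 kHz = 5708 Hz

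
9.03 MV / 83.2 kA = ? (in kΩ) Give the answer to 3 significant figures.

(9.03 × 10⁶) / (83.2 × 10³) = 0.10853 × 10³ Ω

0.109 kΩ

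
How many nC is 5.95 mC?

5950000 nC

milli = 10^-3, nano = 10^-9; factor is 10^6.
5.95 × 10^6 = 5950000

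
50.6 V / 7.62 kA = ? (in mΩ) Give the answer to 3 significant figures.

6.64 mΩ

(50.6) / (7.62 × 10³) = 6.6404 × 10⁻³ Ω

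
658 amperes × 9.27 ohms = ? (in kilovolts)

6.09966 kilovolts

658 × 9.27 = 6099.66 V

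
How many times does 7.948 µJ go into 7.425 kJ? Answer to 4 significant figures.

934200000

(7.425e3) / (7.948e-6) = 0.9342e9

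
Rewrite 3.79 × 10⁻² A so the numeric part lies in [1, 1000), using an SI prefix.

37.9 mA

= 37.9 × 10⁻³ A; 10⁻³ is milli.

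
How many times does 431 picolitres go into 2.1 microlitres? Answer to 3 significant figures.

4870

(2.1 × 10⁻⁶) / (431 × 10⁻¹²) = 0.004872 × 10⁶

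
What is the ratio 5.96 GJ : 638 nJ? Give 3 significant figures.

(5.96e9) / (638e-9) = 0.009342e18

9340000000000000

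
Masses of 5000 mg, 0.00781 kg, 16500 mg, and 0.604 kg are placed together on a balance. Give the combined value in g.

633.31 g

In g:
  5000 mg = 5000 × 10⁻³ g = 5
  0.00781 kg = 0.00781 × 10³ g = 7.81
  16500 mg = 16500 × 10⁻³ g = 16.5
  0.604 kg = 0.604 × 10³ g = 604
Sum: 5 + 7.81 + 16.5 + 604 = 633.31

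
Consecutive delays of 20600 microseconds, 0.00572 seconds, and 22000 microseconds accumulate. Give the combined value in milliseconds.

48.32 milliseconds

In milliseconds:
  20600 microseconds = 20600 × 10^-3 milliseconds = 20.6
  0.00572 seconds = 0.00572 × 10^3 milliseconds = 5.72
  22000 microseconds = 22000 × 10^-3 milliseconds = 22
Sum: 20.6 + 5.72 + 22 = 48.32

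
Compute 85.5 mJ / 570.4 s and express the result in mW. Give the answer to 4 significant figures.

(85.5 × 10⁻³) / (570.4) = 0.149895 × 10⁻³ W

0.1499 mW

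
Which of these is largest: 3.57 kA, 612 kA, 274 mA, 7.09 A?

3.57 kA = 3570 A
612 kA = 612000 A
274 mA = 0.274 A
7.09 A = 7.09 A

612 kA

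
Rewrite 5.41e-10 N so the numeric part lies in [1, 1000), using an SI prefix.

= 541e-12 N; 1e-12 is pico.

541 pN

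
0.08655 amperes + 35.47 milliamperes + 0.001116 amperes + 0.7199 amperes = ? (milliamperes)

843.036 milliamperes

In milliamperes:
  0.08655 amperes = 0.08655e3 milliamperes = 86.55
  35.47 milliamperes → 35.47
  0.001116 amperes = 0.001116e3 milliamperes = 1.116
  0.7199 amperes = 0.7199e3 milliamperes = 719.9
Sum: 86.55 + 35.47 + 1.116 + 719.9 = 843.036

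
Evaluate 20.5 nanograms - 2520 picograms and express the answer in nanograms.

17.98 nanograms

In nanograms:
  20.5 nanograms → 20.5
  2520 picograms = 2520 × 10^-3 nanograms = 2.52
Difference: 20.5 - 2.52 = 17.98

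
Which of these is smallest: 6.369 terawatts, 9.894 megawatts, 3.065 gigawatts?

9.894 megawatts

6.369 terawatts = 6369000000000 watts
9.894 megawatts = 9894000 watts
3.065 gigawatts = 3065000000 watts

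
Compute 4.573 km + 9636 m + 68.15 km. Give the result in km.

In km:
  4.573 km → 4.573
  9636 m = 9636 × 10^-3 km = 9.636
  68.15 km → 68.15
Sum: 4.573 + 9.636 + 68.15 = 82.359

82.359 km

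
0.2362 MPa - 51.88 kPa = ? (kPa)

184.32 kPa

In kPa:
  0.2362 MPa = 0.2362e3 kPa = 236.2
  51.88 kPa → 51.88
Difference: 236.2 - 51.88 = 184.32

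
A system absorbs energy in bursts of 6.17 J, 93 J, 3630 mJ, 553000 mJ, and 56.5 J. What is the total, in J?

In J:
  6.17 J → 6.17
  93 J → 93
  3630 mJ = 3630e-3 J = 3.63
  553000 mJ = 553000e-3 J = 553
  56.5 J → 56.5
Sum: 6.17 + 93 + 3.63 + 553 + 56.5 = 712.3

712.3 J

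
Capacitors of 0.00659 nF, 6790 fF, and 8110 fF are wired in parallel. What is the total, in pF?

21.49 pF

In pF:
  0.00659 nF = 0.00659 × 10³ pF = 6.59
  6790 fF = 6790 × 10⁻³ pF = 6.79
  8110 fF = 8110 × 10⁻³ pF = 8.11
Sum: 6.59 + 6.79 + 8.11 = 21.49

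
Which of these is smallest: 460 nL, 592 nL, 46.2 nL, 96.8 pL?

96.8 pL

460 nL = 0.00000046 L
592 nL = 0.000000592 L
46.2 nL = 0.0000000462 L
96.8 pL = 0.0000000000968 L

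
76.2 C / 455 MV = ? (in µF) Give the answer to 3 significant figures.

(76.2) / (455 × 10^6) = 0.16747 × 10^-6 F

0.167 µF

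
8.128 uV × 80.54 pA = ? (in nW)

8.128e-6 × 80.54e-12 = 654.62912e-18 W

0.00000065462912 nW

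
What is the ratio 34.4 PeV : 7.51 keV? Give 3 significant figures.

(34.4e15) / (7.51e3) = 4.581e12

4580000000000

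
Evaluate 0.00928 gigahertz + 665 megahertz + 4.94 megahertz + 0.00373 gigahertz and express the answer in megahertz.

682.95 megahertz

In megahertz:
  0.00928 gigahertz = 0.00928e3 megahertz = 9.28
  665 megahertz → 665
  4.94 megahertz → 4.94
  0.00373 gigahertz = 0.00373e3 megahertz = 3.73
Sum: 9.28 + 665 + 4.94 + 3.73 = 682.95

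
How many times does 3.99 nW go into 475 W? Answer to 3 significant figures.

119000000000

(475) / (3.99e-9) = 119e9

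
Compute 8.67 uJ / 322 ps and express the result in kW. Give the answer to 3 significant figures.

26.9 kW

(8.67 × 10⁻⁶) / (322 × 10⁻¹²) = 0.026925 × 10⁶ W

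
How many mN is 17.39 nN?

0.00001739 mN

nano = 1e-9, milli = 1e-3; factor is 1e-6.
17.39 × 1e-6 = 0.00001739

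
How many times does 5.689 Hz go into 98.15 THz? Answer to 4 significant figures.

17250000000000

(98.15 × 10^12) / (5.689) = 17.253 × 10^12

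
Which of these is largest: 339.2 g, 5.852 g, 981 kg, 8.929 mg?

339.2 g = 339.2 g
5.852 g = 5.852 g
981 kg = 981000 g
8.929 mg = 0.008929 g

981 kg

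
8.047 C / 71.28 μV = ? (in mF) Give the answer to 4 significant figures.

(8.047) / (71.28 × 10^-6) = 0.112893 × 10^6 F

112900000 mF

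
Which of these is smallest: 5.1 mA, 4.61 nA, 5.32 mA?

4.61 nA

5.1 mA = 0.0051 A
4.61 nA = 0.00000000461 A
5.32 mA = 0.00532 A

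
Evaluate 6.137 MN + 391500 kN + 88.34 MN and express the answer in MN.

In MN:
  6.137 MN → 6.137
  391500 kN = 391500 × 10⁻³ MN = 391.5
  88.34 MN → 88.34
Sum: 6.137 + 391.5 + 88.34 = 485.977

485.977 MN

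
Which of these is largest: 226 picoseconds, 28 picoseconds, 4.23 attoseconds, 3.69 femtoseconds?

226 picoseconds = 0.000000000226 seconds
28 picoseconds = 0.000000000028 seconds
4.23 attoseconds = 0.00000000000000000423 seconds
3.69 femtoseconds = 0.00000000000000369 seconds

226 picoseconds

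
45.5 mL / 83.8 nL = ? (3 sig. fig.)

543000

(45.5 × 10^-3) / (83.8 × 10^-9) = 0.543 × 10^6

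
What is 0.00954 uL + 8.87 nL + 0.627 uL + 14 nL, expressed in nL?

659.41 nL

In nL:
  0.00954 uL = 0.00954 × 10³ nL = 9.54
  8.87 nL → 8.87
  0.627 uL = 0.627 × 10³ nL = 627
  14 nL → 14
Sum: 9.54 + 8.87 + 627 + 14 = 659.41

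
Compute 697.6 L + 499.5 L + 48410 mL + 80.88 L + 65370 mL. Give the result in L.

In L:
  697.6 L → 697.6
  499.5 L → 499.5
  48410 mL = 48410 × 10⁻³ L = 48.41
  80.88 L → 80.88
  65370 mL = 65370 × 10⁻³ L = 65.37
Sum: 697.6 + 499.5 + 48.41 + 80.88 + 65.37 = 1391.76

1391.76 L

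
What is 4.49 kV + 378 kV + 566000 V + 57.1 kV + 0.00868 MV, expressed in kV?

In kV:
  4.49 kV → 4.49
  378 kV → 378
  566000 V = 566000 × 10^-3 kV = 566
  57.1 kV → 57.1
  0.00868 MV = 0.00868 × 10^3 kV = 8.68
Sum: 4.49 + 378 + 566 + 57.1 + 8.68 = 1014.27

1014.27 kV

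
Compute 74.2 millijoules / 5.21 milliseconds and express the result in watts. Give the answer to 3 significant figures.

(74.2e-3) / (5.21e-3) = 14.242 W

14.2 watts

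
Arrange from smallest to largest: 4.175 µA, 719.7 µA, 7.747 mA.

4.175 µA = 0.000004175 A
719.7 µA = 0.0007197 A
7.747 mA = 0.007747 A

4.175 µA < 719.7 µA < 7.747 mA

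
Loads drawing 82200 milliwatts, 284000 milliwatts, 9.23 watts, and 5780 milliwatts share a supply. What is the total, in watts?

In watts:
  82200 milliwatts = 82200e-3 watts = 82.2
  284000 milliwatts = 284000e-3 watts = 284
  9.23 watts → 9.23
  5780 milliwatts = 5780e-3 watts = 5.78
Sum: 82.2 + 284 + 9.23 + 5.78 = 381.21

381.21 watts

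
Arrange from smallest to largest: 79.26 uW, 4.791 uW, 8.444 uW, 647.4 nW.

647.4 nW < 4.791 uW < 8.444 uW < 79.26 uW

79.26 uW = 0.00007926 W
4.791 uW = 0.000004791 W
8.444 uW = 0.000008444 W
647.4 nW = 0.0000006474 W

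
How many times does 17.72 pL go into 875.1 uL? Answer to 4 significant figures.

49380000

(875.1 × 10^-6) / (17.72 × 10^-12) = 49.385 × 10^6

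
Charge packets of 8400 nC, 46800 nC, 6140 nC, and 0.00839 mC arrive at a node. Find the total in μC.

In μC:
  8400 nC = 8400e-3 μC = 8.4
  46800 nC = 46800e-3 μC = 46.8
  6140 nC = 6140e-3 μC = 6.14
  0.00839 mC = 0.00839e3 μC = 8.39
Sum: 8.4 + 46.8 + 6.14 + 8.39 = 69.73

69.73 μC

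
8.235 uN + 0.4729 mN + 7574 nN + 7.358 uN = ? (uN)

In uN:
  8.235 uN → 8.235
  0.4729 mN = 0.4729 × 10³ uN = 472.9
  7574 nN = 7574 × 10⁻³ uN = 7.574
  7.358 uN → 7.358
Sum: 8.235 + 472.9 + 7.574 + 7.358 = 496.067

496.067 uN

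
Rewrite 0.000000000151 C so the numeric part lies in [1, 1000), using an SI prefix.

151 pC

= 151 × 10^-12 C; 10^-12 is pico.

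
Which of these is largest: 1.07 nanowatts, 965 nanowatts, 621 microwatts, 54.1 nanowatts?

621 microwatts

1.07 nanowatts = 0.00000000107 watts
965 nanowatts = 0.000000965 watts
621 microwatts = 0.000621 watts
54.1 nanowatts = 0.0000000541 watts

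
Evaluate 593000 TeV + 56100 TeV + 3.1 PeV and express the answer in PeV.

In PeV:
  593000 TeV = 593000 × 10^-3 PeV = 593
  56100 TeV = 56100 × 10^-3 PeV = 56.1
  3.1 PeV → 3.1
Sum: 593 + 56.1 + 3.1 = 652.2

652.2 PeV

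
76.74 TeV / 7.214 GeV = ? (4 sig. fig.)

(76.74 × 10^12) / (7.214 × 10^9) = 10.638 × 10^3

10640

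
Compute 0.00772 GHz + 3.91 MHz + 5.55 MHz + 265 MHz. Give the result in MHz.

282.18 MHz

In MHz:
  0.00772 GHz = 0.00772e3 MHz = 7.72
  3.91 MHz → 3.91
  5.55 MHz → 5.55
  265 MHz → 265
Sum: 7.72 + 3.91 + 5.55 + 265 = 282.18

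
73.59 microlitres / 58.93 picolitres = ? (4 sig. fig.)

(73.59e-6) / (58.93e-12) = 1.2488e6

1249000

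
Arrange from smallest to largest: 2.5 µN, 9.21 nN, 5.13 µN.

2.5 µN = 0.0000025 N
9.21 nN = 0.00000000921 N
5.13 µN = 0.00000513 N

9.21 nN < 2.5 µN < 5.13 µN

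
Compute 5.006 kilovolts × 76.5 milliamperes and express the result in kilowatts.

0.382959 kilowatts

5.006 × 10^3 × 76.5 × 10^-3 = 382.959 W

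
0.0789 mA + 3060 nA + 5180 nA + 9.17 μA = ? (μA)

96.31 μA

In μA:
  0.0789 mA = 0.0789e3 μA = 78.9
  3060 nA = 3060e-3 μA = 3.06
  5180 nA = 5180e-3 μA = 5.18
  9.17 μA → 9.17
Sum: 78.9 + 3.06 + 5.18 + 9.17 = 96.31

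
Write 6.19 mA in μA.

milli = 10⁻³, micro = 10⁻⁶; factor is 10³.
6.19 × 10³ = 6190

6190 μA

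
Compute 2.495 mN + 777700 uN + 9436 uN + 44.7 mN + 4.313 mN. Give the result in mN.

In mN:
  2.495 mN → 2.495
  777700 uN = 777700 × 10^-3 mN = 777.7
  9436 uN = 9436 × 10^-3 mN = 9.436
  44.7 mN → 44.7
  4.313 mN → 4.313
Sum: 2.495 + 777.7 + 9.436 + 44.7 + 4.313 = 838.644

838.644 mN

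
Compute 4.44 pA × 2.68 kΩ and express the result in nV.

11.8992 nV

4.44e-12 × 2.68e3 = 11.8992e-9 V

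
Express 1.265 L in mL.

(no prefix) = 10⁰, milli = 10⁻³; factor is 10³.
1.265 × 10³ = 1265

1265 mL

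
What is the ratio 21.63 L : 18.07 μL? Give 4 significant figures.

1197000

(21.63) / (18.07e-6) = 1.197e6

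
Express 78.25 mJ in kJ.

0.00007825 kJ

milli = 10⁻³, kilo = 10³; factor is 10⁻⁶.
78.25 × 10⁻⁶ = 0.00007825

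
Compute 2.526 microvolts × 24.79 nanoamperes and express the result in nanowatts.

0.00006261954 nanowatts

2.526e-6 × 24.79e-9 = 62.61954e-15 W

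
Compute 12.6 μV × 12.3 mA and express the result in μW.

0.15498 μW

12.6 × 10⁻⁶ × 12.3 × 10⁻³ = 154.98 × 10⁻⁹ W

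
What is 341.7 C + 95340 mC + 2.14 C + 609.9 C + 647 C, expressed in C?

1696.08 C

In C:
  341.7 C → 341.7
  95340 mC = 95340 × 10^-3 C = 95.34
  2.14 C → 2.14
  609.9 C → 609.9
  647 C → 647
Sum: 341.7 + 95.34 + 2.14 + 609.9 + 647 = 1696.08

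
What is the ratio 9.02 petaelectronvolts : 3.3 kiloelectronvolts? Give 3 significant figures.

2730000000000

(9.02 × 10¹⁵) / (3.3 × 10³) = 2.733 × 10¹²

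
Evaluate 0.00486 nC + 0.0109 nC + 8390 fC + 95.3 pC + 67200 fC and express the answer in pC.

186.65 pC

In pC:
  0.00486 nC = 0.00486 × 10³ pC = 4.86
  0.0109 nC = 0.0109 × 10³ pC = 10.9
  8390 fC = 8390 × 10⁻³ pC = 8.39
  95.3 pC → 95.3
  67200 fC = 67200 × 10⁻³ pC = 67.2
Sum: 4.86 + 10.9 + 8.39 + 95.3 + 67.2 = 186.65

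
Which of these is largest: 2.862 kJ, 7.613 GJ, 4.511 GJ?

7.613 GJ

2.862 kJ = 2862 J
7.613 GJ = 7613000000 J
4.511 GJ = 4511000000 J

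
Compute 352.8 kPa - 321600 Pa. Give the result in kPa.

31.2 kPa

In kPa:
  352.8 kPa → 352.8
  321600 Pa = 321600 × 10^-3 kPa = 321.6
Difference: 352.8 - 321.6 = 31.2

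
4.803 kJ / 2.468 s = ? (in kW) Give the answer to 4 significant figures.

(4.803 × 10³) / (2.468) = 1.94611 × 10³ W

1.946 kW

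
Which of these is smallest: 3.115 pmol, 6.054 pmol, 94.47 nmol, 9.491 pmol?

3.115 pmol

3.115 pmol = 0.000000000003115 mol
6.054 pmol = 0.000000000006054 mol
94.47 nmol = 0.00000009447 mol
9.491 pmol = 0.000000000009491 mol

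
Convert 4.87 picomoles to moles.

0.00000000000487 moles

pico = 1e-12, (no prefix) = 1e0; factor is 1e-12.
4.87 × 1e-12 = 0.00000000000487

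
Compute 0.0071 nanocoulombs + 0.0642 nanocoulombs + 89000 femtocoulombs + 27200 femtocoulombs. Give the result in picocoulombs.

187.5 picocoulombs

In picocoulombs:
  0.0071 nanocoulombs = 0.0071 × 10³ picocoulombs = 7.1
  0.0642 nanocoulombs = 0.0642 × 10³ picocoulombs = 64.2
  89000 femtocoulombs = 89000 × 10⁻³ picocoulombs = 89
  27200 femtocoulombs = 27200 × 10⁻³ picocoulombs = 27.2
Sum: 7.1 + 64.2 + 89 + 27.2 = 187.5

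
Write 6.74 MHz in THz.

0.00000674 THz

mega = 10^6, tera = 10^12; factor is 10^-6.
6.74 × 10^-6 = 0.00000674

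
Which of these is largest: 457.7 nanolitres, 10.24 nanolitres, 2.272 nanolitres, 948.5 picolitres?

457.7 nanolitres

457.7 nanolitres = 0.0000004577 litres
10.24 nanolitres = 0.00000001024 litres
2.272 nanolitres = 0.000000002272 litres
948.5 picolitres = 0.0000000009485 litres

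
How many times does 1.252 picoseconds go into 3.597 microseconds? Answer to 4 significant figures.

2873000

(3.597 × 10^-6) / (1.252 × 10^-12) = 2.873 × 10^6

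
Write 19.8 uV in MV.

0.0000000000198 MV

micro = 10^-6, mega = 10^6; factor is 10^-12.
19.8 × 10^-12 = 0.0000000000198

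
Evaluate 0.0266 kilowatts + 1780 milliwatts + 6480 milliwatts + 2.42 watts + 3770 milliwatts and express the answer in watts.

41.05 watts

In watts:
  0.0266 kilowatts = 0.0266e3 watts = 26.6
  1780 milliwatts = 1780e-3 watts = 1.78
  6480 milliwatts = 6480e-3 watts = 6.48
  2.42 watts → 2.42
  3770 milliwatts = 3770e-3 watts = 3.77
Sum: 26.6 + 1.78 + 6.48 + 2.42 + 3.77 = 41.05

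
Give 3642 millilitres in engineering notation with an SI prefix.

3.642 litres

= 3.642 litres; mantissa already in [1, 1000).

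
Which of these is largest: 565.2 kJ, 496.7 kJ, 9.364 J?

565.2 kJ

565.2 kJ = 565200 J
496.7 kJ = 496700 J
9.364 J = 9.364 J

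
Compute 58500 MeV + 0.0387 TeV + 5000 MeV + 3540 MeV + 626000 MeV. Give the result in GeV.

731.74 GeV

In GeV:
  58500 MeV = 58500e-3 GeV = 58.5
  0.0387 TeV = 0.0387e3 GeV = 38.7
  5000 MeV = 5000e-3 GeV = 5
  3540 MeV = 3540e-3 GeV = 3.54
  626000 MeV = 626000e-3 GeV = 626
Sum: 58.5 + 38.7 + 5 + 3.54 + 626 = 731.74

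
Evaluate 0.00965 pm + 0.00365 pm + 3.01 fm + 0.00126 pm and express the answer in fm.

17.57 fm

In fm:
  0.00965 pm = 0.00965 × 10³ fm = 9.65
  0.00365 pm = 0.00365 × 10³ fm = 3.65
  3.01 fm → 3.01
  0.00126 pm = 0.00126 × 10³ fm = 1.26
Sum: 9.65 + 3.65 + 3.01 + 1.26 = 17.57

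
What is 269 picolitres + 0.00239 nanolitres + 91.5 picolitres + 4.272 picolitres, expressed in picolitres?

367.162 picolitres

In picolitres:
  269 picolitres → 269
  0.00239 nanolitres = 0.00239 × 10³ picolitres = 2.39
  91.5 picolitres → 91.5
  4.272 picolitres → 4.272
Sum: 269 + 2.39 + 91.5 + 4.272 = 367.162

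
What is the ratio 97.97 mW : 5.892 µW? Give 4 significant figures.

(97.97e-3) / (5.892e-6) = 16.628e3

16630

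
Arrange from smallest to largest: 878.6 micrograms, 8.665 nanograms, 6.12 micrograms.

8.665 nanograms < 6.12 micrograms < 878.6 micrograms

878.6 micrograms = 0.0008786 grams
8.665 nanograms = 0.000000008665 grams
6.12 micrograms = 0.00000612 grams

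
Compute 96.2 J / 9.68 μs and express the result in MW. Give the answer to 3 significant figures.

9.94 MW

(96.2) / (9.68e-6) = 9.938e6 W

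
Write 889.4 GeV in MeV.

giga = 10^9, mega = 10^6; factor is 10^3.
889.4 × 10^3 = 889400

889400 MeV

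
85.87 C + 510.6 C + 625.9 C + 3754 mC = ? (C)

1226.124 C

In C:
  85.87 C → 85.87
  510.6 C → 510.6
  625.9 C → 625.9
  3754 mC = 3754e-3 C = 3.754
Sum: 85.87 + 510.6 + 625.9 + 3.754 = 1226.124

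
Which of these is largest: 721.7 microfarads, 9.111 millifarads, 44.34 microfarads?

9.111 millifarads

721.7 microfarads = 0.0007217 farads
9.111 millifarads = 0.009111 farads
44.34 microfarads = 0.00004434 farads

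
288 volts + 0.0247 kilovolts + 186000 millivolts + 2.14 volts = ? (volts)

In volts:
  288 volts → 288
  0.0247 kilovolts = 0.0247 × 10³ volts = 24.7
  186000 millivolts = 186000 × 10⁻³ volts = 186
  2.14 volts → 2.14
Sum: 288 + 24.7 + 186 + 2.14 = 500.84

500.84 volts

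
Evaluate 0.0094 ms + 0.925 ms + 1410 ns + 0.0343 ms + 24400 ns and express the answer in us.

994.51 us

In us:
  0.0094 ms = 0.0094 × 10³ us = 9.4
  0.925 ms = 0.925 × 10³ us = 925
  1410 ns = 1410 × 10⁻³ us = 1.41
  0.0343 ms = 0.0343 × 10³ us = 34.3
  24400 ns = 24400 × 10⁻³ us = 24.4
Sum: 9.4 + 925 + 1.41 + 34.3 + 24.4 = 994.51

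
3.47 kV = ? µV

3470000000 µV

kilo = 10³, micro = 10⁻⁶; factor is 10⁹.
3.47 × 10⁹ = 3470000000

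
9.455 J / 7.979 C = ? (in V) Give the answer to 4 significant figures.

(9.455) / (7.979) = 1.18499 V

1.185 V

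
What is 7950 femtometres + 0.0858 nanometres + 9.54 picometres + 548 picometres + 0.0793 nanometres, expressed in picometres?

In picometres:
  7950 femtometres = 7950 × 10^-3 picometres = 7.95
  0.0858 nanometres = 0.0858 × 10^3 picometres = 85.8
  9.54 picometres → 9.54
  548 picometres → 548
  0.0793 nanometres = 0.0793 × 10^3 picometres = 79.3
Sum: 7.95 + 85.8 + 9.54 + 548 + 79.3 = 730.59

730.59 picometres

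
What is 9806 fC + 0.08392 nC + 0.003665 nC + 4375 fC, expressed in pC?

101.766 pC

In pC:
  9806 fC = 9806e-3 pC = 9.806
  0.08392 nC = 0.08392e3 pC = 83.92
  0.003665 nC = 0.003665e3 pC = 3.665
  4375 fC = 4375e-3 pC = 4.375
Sum: 9.806 + 83.92 + 3.665 + 4.375 = 101.766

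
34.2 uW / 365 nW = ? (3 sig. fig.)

(34.2 × 10⁻⁶) / (365 × 10⁻⁹) = 0.0937 × 10³

93.7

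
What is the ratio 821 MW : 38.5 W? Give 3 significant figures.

21300000

(821e6) / (38.5) = 21.32e6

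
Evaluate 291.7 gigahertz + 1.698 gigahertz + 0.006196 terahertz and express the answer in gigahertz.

In gigahertz:
  291.7 gigahertz → 291.7
  1.698 gigahertz → 1.698
  0.006196 terahertz = 0.006196e3 gigahertz = 6.196
Sum: 291.7 + 1.698 + 6.196 = 299.594

299.594 gigahertz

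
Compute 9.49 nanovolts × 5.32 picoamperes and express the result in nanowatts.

0.0000000000504868 nanowatts

9.49 × 10^-9 × 5.32 × 10^-12 = 50.4868 × 10^-21 W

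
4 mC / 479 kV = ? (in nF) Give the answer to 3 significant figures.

8.35 nF

(4 × 10^-3) / (479 × 10^3) = 0.0083507 × 10^-6 F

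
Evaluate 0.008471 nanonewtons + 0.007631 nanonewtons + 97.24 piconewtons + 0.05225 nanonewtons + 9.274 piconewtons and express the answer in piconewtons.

174.866 piconewtons

In piconewtons:
  0.008471 nanonewtons = 0.008471 × 10³ piconewtons = 8.471
  0.007631 nanonewtons = 0.007631 × 10³ piconewtons = 7.631
  97.24 piconewtons → 97.24
  0.05225 nanonewtons = 0.05225 × 10³ piconewtons = 52.25
  9.274 piconewtons → 9.274
Sum: 8.471 + 7.631 + 97.24 + 52.25 + 9.274 = 174.866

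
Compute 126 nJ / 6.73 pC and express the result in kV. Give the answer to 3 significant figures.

(126 × 10⁻⁹) / (6.73 × 10⁻¹²) = 18.722 × 10³ V

18.7 kV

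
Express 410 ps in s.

pico = 10^-12, (no prefix) = 10^0; factor is 10^-12.
410 × 10^-12 = 0.00000000041

0.00000000041 s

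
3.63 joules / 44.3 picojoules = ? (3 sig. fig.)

(3.63) / (44.3 × 10⁻¹²) = 0.08194 × 10¹²

81900000000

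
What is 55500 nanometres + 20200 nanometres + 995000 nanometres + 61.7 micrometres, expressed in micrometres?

1132.4 micrometres

In micrometres:
  55500 nanometres = 55500 × 10⁻³ micrometres = 55.5
  20200 nanometres = 20200 × 10⁻³ micrometres = 20.2
  995000 nanometres = 995000 × 10⁻³ micrometres = 995
  61.7 micrometres → 61.7
Sum: 55.5 + 20.2 + 995 + 61.7 = 1132.4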